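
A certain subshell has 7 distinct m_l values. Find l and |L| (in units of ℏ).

Since there are 2l+1 = 7 values of m_l, l = 3.
|L| = ℏ√(l(l+1)) = ℏ√(3·4) = 2√3 ℏ.

l = 3, |L| = 2√3 ℏ ≈ 3.464ℏ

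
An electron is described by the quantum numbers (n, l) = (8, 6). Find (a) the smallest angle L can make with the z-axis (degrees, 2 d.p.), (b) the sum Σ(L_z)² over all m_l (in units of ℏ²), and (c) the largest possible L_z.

cos θ_min = 6/√42, so θ_min ≈ 22.21°.
Σ m_l² = 182, so Σ(L_z)² = 182 ℏ².
L_z,max = lℏ = 6ℏ.

θ_min ≈ 22.21°; Σ(L_z)² = 182 ℏ²; L_z,max = 6ℏ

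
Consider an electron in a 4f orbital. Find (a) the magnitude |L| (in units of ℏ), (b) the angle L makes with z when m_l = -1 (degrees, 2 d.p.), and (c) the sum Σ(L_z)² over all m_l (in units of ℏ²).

For 4f, l = 3.
|L| = ℏ√(3·4) = 2√3 ℏ ≈ 3.464ℏ.
For m_l = -1: cos θ = -1/√12, θ ≈ 106.78°.
Σ m_l² = 28, so Σ(L_z)² = 28 ℏ².

|L| = 2√3 ℏ ≈ 3.464ℏ; θ(m_l=-1) ≈ 106.78°; Σ(L_z)² = 28 ℏ²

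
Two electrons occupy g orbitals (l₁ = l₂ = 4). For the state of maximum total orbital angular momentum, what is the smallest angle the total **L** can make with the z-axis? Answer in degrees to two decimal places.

θ_min ≈ 19.47°

By the triangle rule, |l₁ − l₂| ≤ L ≤ l₁ + l₂.
So L can be 0, 1, 2, 3, 4, 5, 6, 7, 8.
The maximum is L = 8, with |L_tot| = ℏ√(8·9) = 6√2 ℏ.
The minimum angle with z is arccos(8/√72) ≈ 19.47°.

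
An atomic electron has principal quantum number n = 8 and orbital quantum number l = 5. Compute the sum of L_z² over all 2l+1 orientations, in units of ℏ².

The allowed m_l values are -5, -4, -3, -2, -1, 0, 1, 2, 3, 4, 5.
Σ m_l² = l(l+1)(2l+1)/3 = 5·6·11/3 = 110.

Σ(L_z)² = 110 ℏ²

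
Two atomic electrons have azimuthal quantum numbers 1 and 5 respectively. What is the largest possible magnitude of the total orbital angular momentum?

By the triangle rule, |l₁ − l₂| ≤ L ≤ l₁ + l₂.
Allowed values: L = 4, 5, 6.
The largest magnitude corresponds to L = 6: |L_tot| = ℏ√(6·7) = √42 ℏ.

|L_tot|_max = √42 ℏ ≈ 6.481ℏ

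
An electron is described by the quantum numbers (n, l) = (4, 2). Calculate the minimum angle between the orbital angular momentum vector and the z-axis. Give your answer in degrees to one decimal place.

|L| = ℏ√(l(l+1)) = √6 ℏ.
The smallest angle corresponds to the largest L_z, i.e. m_l = l = 2, giving L_z = 2ℏ.
cos θ_min = 2/√6, so θ_min ≈ 35.3°.

θ_min ≈ 35.3°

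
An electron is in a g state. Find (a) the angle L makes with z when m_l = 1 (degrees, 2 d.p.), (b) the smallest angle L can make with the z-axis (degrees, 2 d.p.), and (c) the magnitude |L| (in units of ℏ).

A g state has l = 4.
For m_l = 1: cos θ = 1/√20, θ ≈ 77.08°.
cos θ_min = 4/√20, so θ_min ≈ 26.57°.
|L| = ℏ√(4·5) = 2√5 ℏ ≈ 4.472ℏ.

θ(m_l=1) ≈ 77.08°; θ_min ≈ 26.57°; |L| = 2√5 ℏ ≈ 4.472ℏ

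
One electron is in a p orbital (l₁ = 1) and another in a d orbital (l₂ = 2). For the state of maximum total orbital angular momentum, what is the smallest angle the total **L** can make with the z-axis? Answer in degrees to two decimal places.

L runs from |1 − 2| = 1 to 1 + 2 = 3.
Allowed values: L = 1, 2, 3.
The maximum is L = 3, with |L_tot| = ℏ√(3·4) = 2√3 ℏ.
The minimum angle with z is arccos(3/√12) ≈ 30.00°.

θ_min ≈ 30.00°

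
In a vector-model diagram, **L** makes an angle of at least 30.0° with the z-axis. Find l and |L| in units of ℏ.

cos²θ_min = l/(l+1) = 0.7500.
Thus l = 0.7500/(1 − 0.7500) ≈ 3.
Then |L| = ℏ√(3·4) = 2√3 ℏ.

l = 3, |L| = 2√3 ℏ ≈ 3.464ℏ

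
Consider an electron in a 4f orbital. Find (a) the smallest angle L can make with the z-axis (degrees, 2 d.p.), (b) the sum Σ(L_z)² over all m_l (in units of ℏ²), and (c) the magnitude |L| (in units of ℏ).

4f means n = 4, l = 3.
cos θ_min = 3/√12, so θ_min ≈ 30.00°.
Σ m_l² = 28, so Σ(L_z)² = 28 ℏ².
|L| = ℏ√(3·4) = 2√3 ℏ ≈ 3.464ℏ.

θ_min ≈ 30.00°; Σ(L_z)² = 28 ℏ²; |L| = 2√3 ℏ ≈ 3.464ℏ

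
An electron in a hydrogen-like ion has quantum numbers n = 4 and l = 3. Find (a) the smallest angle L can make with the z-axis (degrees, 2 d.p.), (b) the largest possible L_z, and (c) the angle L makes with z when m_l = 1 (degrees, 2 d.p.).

cos θ_min = 3/√12, so θ_min ≈ 30.00°.
L_z,max = lℏ = 3ℏ.
For m_l = 1: cos θ = 1/√12, θ ≈ 73.22°.

θ_min ≈ 30.00°; L_z,max = 3ℏ; θ(m_l=1) ≈ 73.22°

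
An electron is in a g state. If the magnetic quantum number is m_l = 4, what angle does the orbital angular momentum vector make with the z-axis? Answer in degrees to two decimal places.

θ ≈ 26.57°

A g state has l = 4.
|L| = √(l(l+1)) ℏ = 2√5 ℏ.
L_z = m_l ℏ = 4ℏ.
cos θ = L_z/|L| = 4/√20, so θ ≈ 26.57°.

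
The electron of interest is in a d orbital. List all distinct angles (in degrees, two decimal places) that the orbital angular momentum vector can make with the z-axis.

θ ∈ {35.26°, 65.91°, 90.00°, 114.09°, 144.74°}

A d state has l = 2.
|L| = √(l(l+1)) ℏ = √6 ℏ.
cos θ = m_l/√6 for each m_l ∈ {-2, -1, 0, 1, 2}.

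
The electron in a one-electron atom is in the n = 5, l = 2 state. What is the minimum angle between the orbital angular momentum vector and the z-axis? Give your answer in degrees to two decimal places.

θ_min ≈ 35.26°

|L| = ℏ√(l(l+1)) = √6 ℏ.
The smallest angle corresponds to the largest L_z, i.e. m_l = l = 2, giving L_z = 2ℏ.
cos θ_min = 2/√6, so θ_min ≈ 35.26°.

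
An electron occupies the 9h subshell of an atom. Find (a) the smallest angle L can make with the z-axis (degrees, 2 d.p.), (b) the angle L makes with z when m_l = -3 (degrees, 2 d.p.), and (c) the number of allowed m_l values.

The 9h subshell has l = 5.
cos θ_min = 5/√30, so θ_min ≈ 24.09°.
For m_l = -3: cos θ = -3/√30, θ ≈ 123.21°.
There are 2l+1 = 11 values of m_l.

θ_min ≈ 24.09°; θ(m_l=-3) ≈ 123.21°; 11 values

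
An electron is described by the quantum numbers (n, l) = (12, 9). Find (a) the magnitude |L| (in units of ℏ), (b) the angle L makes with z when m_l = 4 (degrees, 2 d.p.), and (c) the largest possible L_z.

|L| = ℏ√(9·10) = 3√10 ℏ ≈ 9.487ℏ.
For m_l = 4: cos θ = 4/√90, θ ≈ 65.06°.
L_z,max = lℏ = 9ℏ.

|L| = 3√10 ℏ ≈ 9.487ℏ; θ(m_l=4) ≈ 65.06°; L_z,max = 9ℏ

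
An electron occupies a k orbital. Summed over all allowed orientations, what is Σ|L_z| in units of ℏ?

Σ|L_z| = 56 ℏ

A k state has l = 7.
m_l runs from −7 to 7, i.e. {-7, -6, -5, -4, -3, -2, -1, 0, 1, 2, 3, 4, 5, 6, 7}.
Σ|m_l| = 2·7(7+1)/2 = 56.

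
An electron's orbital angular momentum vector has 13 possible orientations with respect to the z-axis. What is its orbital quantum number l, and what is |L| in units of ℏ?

2l + 1 = 13 ⇒ l = 6.
|L| = ℏ√(l(l+1)) = ℏ√(6·7) = √42 ℏ.

l = 6, |L| = √42 ℏ ≈ 6.481ℏ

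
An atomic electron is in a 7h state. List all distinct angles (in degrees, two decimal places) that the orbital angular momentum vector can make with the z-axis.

The 7h subshell has l = 5.
|L|² = l(l+1)ℏ² = 30ℏ², so |L| = √30 ℏ.
cos θ = m_l/√30 for each m_l ∈ {-5, -4, -3, -2, -1, 0, 1, 2, 3, 4, 5}.

θ ∈ {24.09°, 43.09°, 56.79°, 68.58°, 79.48°, 90.00°, 100.52°, 111.42°, 123.21°, 136.91°, 155.91°}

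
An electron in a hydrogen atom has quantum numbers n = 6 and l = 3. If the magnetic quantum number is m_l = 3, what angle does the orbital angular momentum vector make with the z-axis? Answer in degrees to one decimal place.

θ ≈ 30.0°

|L|² = l(l+1)ℏ² = 12ℏ², so |L| = 2√3 ℏ.
L_z = m_l ℏ = 3ℏ.
cos θ = L_z/|L| = 3/√12, so θ ≈ 30.0°.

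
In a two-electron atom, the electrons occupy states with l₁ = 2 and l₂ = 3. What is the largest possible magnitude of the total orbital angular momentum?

The total orbital quantum number L ranges from |l₁ − l₂| to l₁ + l₂ in integer steps.
L ∈ {1, 2, 3, 4, 5}.
The largest magnitude corresponds to L = 5: |L_tot| = ℏ√(5·6) = √30 ℏ.

|L_tot|_max = √30 ℏ ≈ 5.477ℏ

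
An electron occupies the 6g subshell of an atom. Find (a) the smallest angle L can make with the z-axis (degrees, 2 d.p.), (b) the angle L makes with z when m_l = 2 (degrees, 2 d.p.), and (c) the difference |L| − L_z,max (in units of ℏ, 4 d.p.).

θ_min ≈ 26.57°; θ(m_l=2) ≈ 63.43°; |L|−L_z,max ≈ 0.4721ℏ

For 6g, l = 4.
cos θ_min = 4/√20, so θ_min ≈ 26.57°.
For m_l = 2: cos θ = 2/√20, θ ≈ 63.43°.
|L| − L_z,max = (2√5 − 4)ℏ ≈ 0.4721ℏ.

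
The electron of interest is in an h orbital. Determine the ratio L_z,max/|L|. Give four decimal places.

For an h orbital, l = 5.
|L| = √30 ℏ ≈ 5.4772ℏ, while L_z,max = lℏ = 5ℏ.
L_z,max/|L| = 5/√30 = 0.9129.

L_z,max/|L| = 0.9129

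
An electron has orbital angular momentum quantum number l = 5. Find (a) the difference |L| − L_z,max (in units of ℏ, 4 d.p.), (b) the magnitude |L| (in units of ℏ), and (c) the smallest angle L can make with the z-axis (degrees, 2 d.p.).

|L|−L_z,max ≈ 0.4772ℏ; |L| = √30 ℏ ≈ 5.477ℏ; θ_min ≈ 24.09°

|L| − L_z,max = (√30 − 5)ℏ ≈ 0.4772ℏ.
|L| = ℏ√(5·6) = √30 ℏ ≈ 5.477ℏ.
cos θ_min = 5/√30, so θ_min ≈ 24.09°.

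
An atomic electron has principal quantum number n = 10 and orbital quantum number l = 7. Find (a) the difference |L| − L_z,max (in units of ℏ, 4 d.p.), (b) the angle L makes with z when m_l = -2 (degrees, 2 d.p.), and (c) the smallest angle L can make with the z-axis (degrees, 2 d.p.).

|L| − L_z,max = (2√14 − 7)ℏ ≈ 0.4833ℏ.
For m_l = -2: cos θ = -2/√56, θ ≈ 105.50°.
cos θ_min = 7/√56, so θ_min ≈ 20.70°.

|L|−L_z,max ≈ 0.4833ℏ; θ(m_l=-2) ≈ 105.50°; θ_min ≈ 20.70°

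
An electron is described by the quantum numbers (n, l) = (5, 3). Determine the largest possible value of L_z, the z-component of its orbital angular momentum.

L_z,max = 3ℏ

L_z = m_l ℏ with m_l ∈ {−3, …, 3}; the maximum is m_l = 3.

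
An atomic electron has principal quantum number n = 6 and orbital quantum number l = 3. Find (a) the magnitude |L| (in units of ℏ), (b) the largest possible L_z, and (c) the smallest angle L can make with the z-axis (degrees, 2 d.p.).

|L| = ℏ√(3·4) = 2√3 ℏ ≈ 3.464ℏ.
L_z,max = lℏ = 3ℏ.
cos θ_min = 3/√12, so θ_min ≈ 30.00°.

|L| = 2√3 ℏ ≈ 3.464ℏ; L_z,max = 3ℏ; θ_min ≈ 30.00°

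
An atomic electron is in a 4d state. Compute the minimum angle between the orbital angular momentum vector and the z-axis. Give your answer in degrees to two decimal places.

For 4d, l = 2.
|L|² = l(l+1)ℏ² = 6ℏ², so |L| = √6 ℏ.
The smallest angle corresponds to the largest L_z, i.e. m_l = l = 2, giving L_z = 2ℏ.
cos θ_min = 2/√6, so θ_min ≈ 35.26°.

θ_min ≈ 35.26°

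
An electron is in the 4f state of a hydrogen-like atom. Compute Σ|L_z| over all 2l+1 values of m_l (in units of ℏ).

Σ|L_z| = 12 ℏ

The 4f subshell has l = 3.
The allowed m_l values are -3, -2, -1, 0, 1, 2, 3.
Σ|m_l| = l(l+1) = 12.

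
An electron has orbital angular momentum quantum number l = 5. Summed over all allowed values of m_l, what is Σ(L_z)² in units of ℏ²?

Σ(L_z)² = 110 ℏ²

m_l runs from −5 to 5, i.e. {-5, -4, -3, -2, -1, 0, 1, 2, 3, 4, 5}.
Σ m_l² = l(l+1)(2l+1)/3 = 5·6·11/3 = 110.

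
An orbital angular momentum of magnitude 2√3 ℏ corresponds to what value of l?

l = 3

Since |L|² = l(l+1)ℏ², l(l+1) = 12.
l² + l − 12 = 0 ⇒ l = 3.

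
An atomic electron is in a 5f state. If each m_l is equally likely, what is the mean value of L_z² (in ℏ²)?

⟨L_z²⟩ = 4 ℏ²

5f means n = 5, l = 3.
m_l ∈ {-3, -2, -1, 0, 1, 2, 3}.
⟨L_z²⟩ = ℏ²·(Σ m_l²)/(2l+1) = ℏ²·28/7 = 4ℏ².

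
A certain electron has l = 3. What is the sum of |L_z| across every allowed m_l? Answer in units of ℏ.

Σ|L_z| = 12 ℏ

m_l runs from −3 to 3, i.e. {-3, -2, -1, 0, 1, 2, 3}.
Σ|m_l| = 2·3(3+1)/2 = 12.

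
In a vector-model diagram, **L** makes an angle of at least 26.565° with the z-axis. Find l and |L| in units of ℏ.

At minimum angle, m_l = l, so cos θ = l/√(l(l+1)); cos²θ = l/(l+1) = 0.8000.
l = cos²θ/sin²θ ≈ 4.
Then |L| = ℏ√(4·5) = 2√5 ℏ.

l = 4, |L| = 2√5 ℏ ≈ 4.472ℏ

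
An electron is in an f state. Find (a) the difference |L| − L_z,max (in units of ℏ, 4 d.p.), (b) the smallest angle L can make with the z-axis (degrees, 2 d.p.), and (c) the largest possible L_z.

|L|−L_z,max ≈ 0.4641ℏ; θ_min ≈ 30.00°; L_z,max = 3ℏ

An f state has l = 3.
|L| − L_z,max = (2√3 − 3)ℏ ≈ 0.4641ℏ.
cos θ_min = 3/√12, so θ_min ≈ 30.00°.
L_z,max = lℏ = 3ℏ.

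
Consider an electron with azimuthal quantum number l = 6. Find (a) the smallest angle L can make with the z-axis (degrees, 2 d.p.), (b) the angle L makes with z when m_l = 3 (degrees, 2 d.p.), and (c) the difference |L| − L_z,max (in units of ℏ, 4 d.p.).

θ_min ≈ 22.21°; θ(m_l=3) ≈ 62.42°; |L|−L_z,max ≈ 0.4807ℏ

cos θ_min = 6/√42, so θ_min ≈ 22.21°.
For m_l = 3: cos θ = 3/√42, θ ≈ 62.42°.
|L| − L_z,max = (√42 − 6)ℏ ≈ 0.4807ℏ.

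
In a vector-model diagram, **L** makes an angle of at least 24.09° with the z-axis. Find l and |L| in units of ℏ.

l = 5, |L| = √30 ℏ ≈ 5.477ℏ

cos²θ_min = l/(l+1) = 0.8334.
Solving: l = 5.
Then |L| = ℏ√(5·6) = √30 ℏ.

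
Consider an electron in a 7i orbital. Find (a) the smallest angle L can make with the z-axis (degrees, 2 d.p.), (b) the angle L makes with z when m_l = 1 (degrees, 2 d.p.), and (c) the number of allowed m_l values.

θ_min ≈ 22.21°; θ(m_l=1) ≈ 81.12°; 13 values

The 7i subshell has l = 6.
cos θ_min = 6/√42, so θ_min ≈ 22.21°.
For m_l = 1: cos θ = 1/√42, θ ≈ 81.12°.
There are 2l+1 = 13 values of m_l.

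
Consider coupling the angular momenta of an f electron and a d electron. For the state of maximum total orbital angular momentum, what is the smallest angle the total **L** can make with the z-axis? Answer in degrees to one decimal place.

θ_min ≈ 24.1°

The total orbital quantum number L ranges from |l₁ − l₂| to l₁ + l₂ in integer steps.
So L can be 1, 2, 3, 4, 5.
The maximum is L = 5, with |L_tot| = ℏ√(5·6) = √30 ℏ.
The minimum angle with z is arccos(5/√30) ≈ 24.1°.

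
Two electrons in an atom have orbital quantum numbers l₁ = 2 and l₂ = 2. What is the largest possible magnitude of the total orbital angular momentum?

|L_tot|_max = 2√5 ℏ ≈ 4.472ℏ

L runs from |2 − 2| = 0 to 2 + 2 = 4.
Allowed values: L = 0, 1, 2, 3, 4.
The largest magnitude corresponds to L = 4: |L_tot| = ℏ√(4·5) = 2√5 ℏ.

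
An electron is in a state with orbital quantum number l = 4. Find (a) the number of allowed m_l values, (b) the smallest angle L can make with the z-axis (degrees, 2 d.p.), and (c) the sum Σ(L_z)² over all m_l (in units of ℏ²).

9 values; θ_min ≈ 26.57°; Σ(L_z)² = 60 ℏ²

There are 2l+1 = 9 values of m_l.
cos θ_min = 4/√20, so θ_min ≈ 26.57°.
Σ m_l² = 60, so Σ(L_z)² = 60 ℏ².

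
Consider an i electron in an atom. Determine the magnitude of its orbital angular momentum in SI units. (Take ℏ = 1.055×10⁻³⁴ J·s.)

|L| = 6.837×10⁻³⁴ J·s

The letter i corresponds to l = 6.
|L| = ℏ√(l(l+1)) = ℏ√(6·7) = √42 ℏ
Numerically, |L| = 6.481 × (1.055×10⁻³⁴ J·s) = 6.837×10⁻³⁴ J·s.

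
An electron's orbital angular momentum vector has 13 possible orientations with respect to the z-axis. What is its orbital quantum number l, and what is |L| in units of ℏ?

l = 6, |L| = √42 ℏ ≈ 6.481ℏ

13 = 2l + 1, so l = (13−1)/2 = 6.
|L| = ℏ√(l(l+1)) = ℏ√(6·7) = √42 ℏ.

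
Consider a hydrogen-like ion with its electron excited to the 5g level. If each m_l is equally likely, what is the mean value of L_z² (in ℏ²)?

⟨L_z²⟩ = 6.667 ℏ²

The 5g level has l = 4.
m_l ∈ {-4, -3, -2, -1, 0, 1, 2, 3, 4}.
⟨L_z²⟩ = ℏ²·(Σ m_l²)/(2l+1) = ℏ²·60/9 = 6.667ℏ².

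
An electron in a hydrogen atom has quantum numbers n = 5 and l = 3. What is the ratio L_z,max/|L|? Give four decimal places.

|L| = 2√3 ℏ ≈ 3.4641ℏ, while L_z,max = lℏ = 3ℏ.
L_z,max/|L| = 3/√12 = 0.8660.

L_z,max/|L| = 0.8660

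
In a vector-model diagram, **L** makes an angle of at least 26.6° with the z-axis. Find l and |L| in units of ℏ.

l = 4, |L| = 2√5 ℏ ≈ 4.472ℏ

At minimum angle, m_l = l, so cos θ = l/√(l(l+1)); cos²θ = l/(l+1) = 0.7995.
l = cos²θ/sin²θ ≈ 4.
Then |L| = ℏ√(4·5) = 2√5 ℏ.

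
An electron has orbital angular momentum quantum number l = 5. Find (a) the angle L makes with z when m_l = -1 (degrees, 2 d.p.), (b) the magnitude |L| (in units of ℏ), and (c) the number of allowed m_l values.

θ(m_l=-1) ≈ 100.52°; |L| = √30 ℏ ≈ 5.477ℏ; 11 values

For m_l = -1: cos θ = -1/√30, θ ≈ 100.52°.
|L| = ℏ√(5·6) = √30 ℏ ≈ 5.477ℏ.
There are 2l+1 = 11 values of m_l.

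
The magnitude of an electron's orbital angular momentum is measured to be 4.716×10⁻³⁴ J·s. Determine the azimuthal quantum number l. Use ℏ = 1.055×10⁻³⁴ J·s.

|L|/ℏ = (4.716×10⁻³⁴)/(1.055×10⁻³⁴) ≈ 4.470.
Set l(l+1) = 19.98; the integer solution is l = 4.

l = 4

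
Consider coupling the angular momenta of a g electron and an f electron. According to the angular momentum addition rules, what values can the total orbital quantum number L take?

L = 1, 2, 3, 4, 5, 6, 7

The total orbital quantum number L ranges from |l₁ − l₂| to l₁ + l₂ in integer steps.
Allowed values: L = 1, 2, 3, 4, 5, 6, 7.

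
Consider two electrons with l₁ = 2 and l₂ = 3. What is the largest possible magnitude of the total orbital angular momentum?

Angular momentum addition gives L = |l₁ − l₂|, …, l₁ + l₂.
So L can be 1, 2, 3, 4, 5.
The largest magnitude corresponds to L = 5: |L_tot| = ℏ√(5·6) = √30 ℏ.

|L_tot|_max = √30 ℏ ≈ 5.477ℏ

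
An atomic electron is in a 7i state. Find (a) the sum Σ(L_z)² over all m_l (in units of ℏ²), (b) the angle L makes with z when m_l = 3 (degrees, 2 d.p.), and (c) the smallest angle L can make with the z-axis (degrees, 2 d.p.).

Σ(L_z)² = 182 ℏ²; θ(m_l=3) ≈ 62.42°; θ_min ≈ 22.21°

7i means n = 7, l = 6.
Σ m_l² = 182, so Σ(L_z)² = 182 ℏ².
For m_l = 3: cos θ = 3/√42, θ ≈ 62.42°.
cos θ_min = 6/√42, so θ_min ≈ 22.21°.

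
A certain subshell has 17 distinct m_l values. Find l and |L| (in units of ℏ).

l = 8, |L| = 6√2 ℏ ≈ 8.485ℏ

17 = 2l + 1, so l = (17−1)/2 = 8.
Then |L| = √(l(l+1)) ℏ = 6√2 ℏ.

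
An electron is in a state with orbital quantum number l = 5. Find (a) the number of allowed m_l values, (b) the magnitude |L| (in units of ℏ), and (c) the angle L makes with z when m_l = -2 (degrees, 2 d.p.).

11 values; |L| = √30 ℏ ≈ 5.477ℏ; θ(m_l=-2) ≈ 111.42°

There are 2l+1 = 11 values of m_l.
|L| = ℏ√(5·6) = √30 ℏ ≈ 5.477ℏ.
For m_l = -2: cos θ = -2/√30, θ ≈ 111.42°.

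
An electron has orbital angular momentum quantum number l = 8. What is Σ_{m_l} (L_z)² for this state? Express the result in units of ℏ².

Σ(L_z)² = 408 ℏ²

The allowed m_l values are -8, -7, -6, -5, -4, -3, -2, -1, 0, 1, 2, 3, 4, 5, 6, 7, 8.
Σ m_l² = 2·(1 + 4 + 9 + 16 + 25 + 36 + 49 + 64) = 408.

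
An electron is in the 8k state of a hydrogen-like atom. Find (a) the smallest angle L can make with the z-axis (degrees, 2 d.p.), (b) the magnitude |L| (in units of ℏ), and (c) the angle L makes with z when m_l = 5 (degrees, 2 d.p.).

θ_min ≈ 20.70°; |L| = 2√14 ℏ ≈ 7.483ℏ; θ(m_l=5) ≈ 48.08°

For 8k, l = 7.
cos θ_min = 7/√56, so θ_min ≈ 20.70°.
|L| = ℏ√(7·8) = 2√14 ℏ ≈ 7.483ℏ.
For m_l = 5: cos θ = 5/√56, θ ≈ 48.08°.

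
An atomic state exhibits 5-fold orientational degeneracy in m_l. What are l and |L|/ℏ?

l = 2, |L| = √6 ℏ ≈ 2.449ℏ

2l + 1 = 5 ⇒ l = 2.
Then |L| = √(l(l+1)) ℏ = √6 ℏ.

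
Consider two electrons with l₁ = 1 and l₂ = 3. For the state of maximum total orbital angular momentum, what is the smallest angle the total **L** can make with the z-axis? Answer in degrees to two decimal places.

Angular momentum addition gives L = |l₁ − l₂|, …, l₁ + l₂.
Allowed values: L = 2, 3, 4.
The maximum is L = 4, with |L_tot| = ℏ√(4·5) = 2√5 ℏ.
The minimum angle with z is arccos(4/√20) ≈ 26.57°.

θ_min ≈ 26.57°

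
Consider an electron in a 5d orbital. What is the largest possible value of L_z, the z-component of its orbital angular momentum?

For 5d, l = 2.
L_z = m_l ℏ with m_l ∈ {−2, …, 2}; the maximum is m_l = 2.

L_z,max = 2ℏ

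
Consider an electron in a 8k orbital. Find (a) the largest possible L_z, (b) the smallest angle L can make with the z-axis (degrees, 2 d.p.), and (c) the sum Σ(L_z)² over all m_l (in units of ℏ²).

L_z,max = 7ℏ; θ_min ≈ 20.70°; Σ(L_z)² = 280 ℏ²

The 8k subshell has l = 7.
L_z,max = lℏ = 7ℏ.
cos θ_min = 7/√56, so θ_min ≈ 20.70°.
Σ m_l² = 280, so Σ(L_z)² = 280 ℏ².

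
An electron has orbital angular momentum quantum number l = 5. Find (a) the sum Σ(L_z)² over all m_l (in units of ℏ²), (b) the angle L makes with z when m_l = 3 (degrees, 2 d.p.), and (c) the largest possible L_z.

Σ m_l² = 110, so Σ(L_z)² = 110 ℏ².
For m_l = 3: cos θ = 3/√30, θ ≈ 56.79°.
L_z,max = lℏ = 5ℏ.

Σ(L_z)² = 110 ℏ²; θ(m_l=3) ≈ 56.79°; L_z,max = 5ℏ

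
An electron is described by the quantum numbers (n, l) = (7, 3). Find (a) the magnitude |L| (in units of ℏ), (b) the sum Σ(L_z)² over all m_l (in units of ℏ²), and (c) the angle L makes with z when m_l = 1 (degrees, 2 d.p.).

|L| = ℏ√(3·4) = 2√3 ℏ ≈ 3.464ℏ.
Σ m_l² = 28, so Σ(L_z)² = 28 ℏ².
For m_l = 1: cos θ = 1/√12, θ ≈ 73.22°.

|L| = 2√3 ℏ ≈ 3.464ℏ; Σ(L_z)² = 28 ℏ²; θ(m_l=1) ≈ 73.22°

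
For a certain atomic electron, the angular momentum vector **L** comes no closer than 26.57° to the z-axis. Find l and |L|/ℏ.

At minimum angle, m_l = l, so cos θ = l/√(l(l+1)); cos²θ = l/(l+1) = 0.7999.
Thus l = 0.7999/(1 − 0.7999) ≈ 4.
Then |L| = ℏ√(4·5) = 2√5 ℏ.

l = 4, |L| = 2√5 ℏ ≈ 4.472ℏ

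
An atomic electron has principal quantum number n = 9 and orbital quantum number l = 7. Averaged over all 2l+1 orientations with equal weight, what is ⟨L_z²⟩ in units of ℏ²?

m_l runs from −7 to 7, i.e. {-7, -6, -5, -4, -3, -2, -1, 0, 1, 2, 3, 4, 5, 6, 7}.
Average of L_z² over 15 states: 280/15 ℏ² = 18.67 ℏ².

⟨L_z²⟩ = 18.67 ℏ²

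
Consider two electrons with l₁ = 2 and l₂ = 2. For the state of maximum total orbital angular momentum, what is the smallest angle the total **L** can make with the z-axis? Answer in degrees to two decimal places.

The total orbital quantum number L ranges from |l₁ − l₂| to l₁ + l₂ in integer steps.
L ∈ {0, 1, 2, 3, 4}.
The maximum is L = 4, with |L_tot| = ℏ√(4·5) = 2√5 ℏ.
The minimum angle with z is arccos(4/√20) ≈ 26.57°.

θ_min ≈ 26.57°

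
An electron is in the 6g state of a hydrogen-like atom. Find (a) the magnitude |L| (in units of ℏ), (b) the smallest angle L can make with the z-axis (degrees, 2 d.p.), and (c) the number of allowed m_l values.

|L| = 2√5 ℏ ≈ 4.472ℏ; θ_min ≈ 26.57°; 9 values

6g means n = 6, l = 4.
|L| = ℏ√(4·5) = 2√5 ℏ ≈ 4.472ℏ.
cos θ_min = 4/√20, so θ_min ≈ 26.57°.
There are 2l+1 = 9 values of m_l.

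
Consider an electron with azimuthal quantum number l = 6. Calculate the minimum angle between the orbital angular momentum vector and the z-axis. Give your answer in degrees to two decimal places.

|L|² = l(l+1)ℏ² = 42ℏ², so |L| = √42 ℏ.
The smallest angle corresponds to the largest L_z, i.e. m_l = l = 6, giving L_z = 6ℏ.
cos θ_min = 6/√42, so θ_min ≈ 22.21°.

θ_min ≈ 22.21°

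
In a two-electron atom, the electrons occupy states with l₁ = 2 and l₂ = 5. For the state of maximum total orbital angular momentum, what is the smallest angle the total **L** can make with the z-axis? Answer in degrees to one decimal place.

θ_min ≈ 20.7°

L runs from |2 − 5| = 3 to 2 + 5 = 7.
So L can be 3, 4, 5, 6, 7.
The maximum is L = 7, with |L_tot| = ℏ√(7·8) = 2√14 ℏ.
The minimum angle with z is arccos(7/√56) ≈ 20.7°.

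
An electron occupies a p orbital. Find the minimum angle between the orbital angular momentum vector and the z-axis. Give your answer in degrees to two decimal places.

θ_min ≈ 45.00°

P corresponds to l = 1.
|L| = ℏ√(l(l+1)) = √2 ℏ.
The smallest angle corresponds to the largest L_z, i.e. m_l = l = 1, giving L_z = 1ℏ.
cos θ_min = 1/√2, so θ_min ≈ 45.00°.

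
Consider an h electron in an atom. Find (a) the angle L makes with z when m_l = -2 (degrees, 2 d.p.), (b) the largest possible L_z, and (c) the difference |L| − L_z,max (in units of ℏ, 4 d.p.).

For an h orbital, l = 5.
For m_l = -2: cos θ = -2/√30, θ ≈ 111.42°.
L_z,max = lℏ = 5ℏ.
|L| − L_z,max = (√30 − 5)ℏ ≈ 0.4772ℏ.

θ(m_l=-2) ≈ 111.42°; L_z,max = 5ℏ; |L|−L_z,max ≈ 0.4772ℏ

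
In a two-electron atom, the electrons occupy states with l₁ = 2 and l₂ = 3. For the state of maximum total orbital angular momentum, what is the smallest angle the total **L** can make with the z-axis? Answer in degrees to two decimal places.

θ_min ≈ 24.09°

Angular momentum addition gives L = |l₁ − l₂|, …, l₁ + l₂.
L ∈ {1, 2, 3, 4, 5}.
The maximum is L = 5, with |L_tot| = ℏ√(5·6) = √30 ℏ.
The minimum angle with z is arccos(5/√30) ≈ 24.09°.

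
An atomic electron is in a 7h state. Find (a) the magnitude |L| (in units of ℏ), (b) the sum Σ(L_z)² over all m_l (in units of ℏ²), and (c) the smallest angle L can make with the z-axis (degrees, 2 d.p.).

For 7h, l = 5.
|L| = ℏ√(5·6) = √30 ℏ ≈ 5.477ℏ.
Σ m_l² = 110, so Σ(L_z)² = 110 ℏ².
cos θ_min = 5/√30, so θ_min ≈ 24.09°.

|L| = √30 ℏ ≈ 5.477ℏ; Σ(L_z)² = 110 ℏ²; θ_min ≈ 24.09°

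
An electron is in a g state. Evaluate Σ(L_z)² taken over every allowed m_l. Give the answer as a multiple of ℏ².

Σ(L_z)² = 60 ℏ²

For a g orbital, l = 4.
m_l runs from −4 to 4, i.e. {-4, -3, -2, -1, 0, 1, 2, 3, 4}.
Σ m_l² = 2·(1 + 4 + 9 + 16) = 60.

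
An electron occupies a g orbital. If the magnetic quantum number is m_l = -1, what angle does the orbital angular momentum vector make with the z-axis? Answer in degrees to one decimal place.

For a g orbital, l = 4.
|L| = √(l(l+1)) ℏ = 2√5 ℏ.
L_z = m_l ℏ = −1ℏ.
cos θ = L_z/|L| = -1/√20, so θ ≈ 102.9°.

θ ≈ 102.9°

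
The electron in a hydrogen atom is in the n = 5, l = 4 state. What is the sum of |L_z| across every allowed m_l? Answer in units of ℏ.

Σ|L_z| = 20 ℏ

The allowed m_l values are -4, -3, -2, -1, 0, 1, 2, 3, 4.
Σ|m_l| = l(l+1) = 20.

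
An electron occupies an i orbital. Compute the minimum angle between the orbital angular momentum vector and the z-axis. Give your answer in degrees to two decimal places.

θ_min ≈ 22.21°

The letter i corresponds to l = 6.
|L| = ℏ√(l(l+1)) = √42 ℏ.
The smallest angle corresponds to the largest L_z, i.e. m_l = l = 6, giving L_z = 6ℏ.
cos θ_min = 6/√42, so θ_min ≈ 22.21°.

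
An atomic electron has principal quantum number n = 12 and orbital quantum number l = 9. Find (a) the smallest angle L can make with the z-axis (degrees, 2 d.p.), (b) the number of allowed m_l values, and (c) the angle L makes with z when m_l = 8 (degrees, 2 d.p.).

cos θ_min = 9/√90, so θ_min ≈ 18.43°.
There are 2l+1 = 19 values of m_l.
For m_l = 8: cos θ = 8/√90, θ ≈ 32.51°.

θ_min ≈ 18.43°; 19 values; θ(m_l=8) ≈ 32.51°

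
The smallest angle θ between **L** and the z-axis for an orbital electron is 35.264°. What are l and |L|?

cos²θ_min = l/(l+1) = 0.6667.
Solving: l = 2.
Then |L| = ℏ√(2·3) = √6 ℏ.

l = 2, |L| = √6 ℏ ≈ 2.449ℏ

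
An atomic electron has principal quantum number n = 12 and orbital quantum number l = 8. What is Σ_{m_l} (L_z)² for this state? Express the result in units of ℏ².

Σ(L_z)² = 408 ℏ²

The allowed m_l values are -8, -7, -6, -5, -4, -3, -2, -1, 0, 1, 2, 3, 4, 5, 6, 7, 8.
Σ m_l² = l(l+1)(2l+1)/3 = 8·9·17/3 = 408.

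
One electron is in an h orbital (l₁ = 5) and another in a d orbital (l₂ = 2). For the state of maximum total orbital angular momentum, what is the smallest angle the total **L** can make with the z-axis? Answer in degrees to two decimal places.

L runs from |5 − 2| = 3 to 5 + 2 = 7.
Allowed values: L = 3, 4, 5, 6, 7.
The maximum is L = 7, with |L_tot| = ℏ√(7·8) = 2√14 ℏ.
The minimum angle with z is arccos(7/√56) ≈ 20.70°.

θ_min ≈ 20.70°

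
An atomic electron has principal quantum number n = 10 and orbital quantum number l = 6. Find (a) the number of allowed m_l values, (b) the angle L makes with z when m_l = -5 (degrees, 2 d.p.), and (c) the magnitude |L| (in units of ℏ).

There are 2l+1 = 13 values of m_l.
For m_l = -5: cos θ = -5/√42, θ ≈ 140.49°.
|L| = ℏ√(6·7) = √42 ℏ ≈ 6.481ℏ.

13 values; θ(m_l=-5) ≈ 140.49°; |L| = √42 ℏ ≈ 6.481ℏ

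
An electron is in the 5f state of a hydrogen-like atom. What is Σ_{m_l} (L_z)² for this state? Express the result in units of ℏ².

Σ(L_z)² = 28 ℏ²

5f means n = 5, l = 3.
m_l ∈ {-3, -2, -1, 0, 1, 2, 3}.
Σ m_l² = 2·(1 + 4 + 9) = 28.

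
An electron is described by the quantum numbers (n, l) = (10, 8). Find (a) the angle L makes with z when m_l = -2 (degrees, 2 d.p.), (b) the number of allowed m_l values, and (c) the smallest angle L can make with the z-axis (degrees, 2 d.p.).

θ(m_l=-2) ≈ 103.63°; 17 values; θ_min ≈ 19.47°

For m_l = -2: cos θ = -2/√72, θ ≈ 103.63°.
There are 2l+1 = 17 values of m_l.
cos θ_min = 8/√72, so θ_min ≈ 19.47°.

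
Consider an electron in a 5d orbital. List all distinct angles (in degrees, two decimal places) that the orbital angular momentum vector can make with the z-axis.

The 5d subshell has l = 2.
|L| = √(l(l+1)) ℏ = √6 ℏ.
cos θ = m_l/√6 for each m_l ∈ {-2, -1, 0, 1, 2}.

θ ∈ {35.26°, 65.91°, 90.00°, 114.09°, 144.74°}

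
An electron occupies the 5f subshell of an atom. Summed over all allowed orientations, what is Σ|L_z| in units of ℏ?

Σ|L_z| = 12 ℏ

The 5f subshell has l = 3.
m_l runs from −3 to 3, i.e. {-3, -2, -1, 0, 1, 2, 3}.
Σ|m_l| = l(l+1) = 12.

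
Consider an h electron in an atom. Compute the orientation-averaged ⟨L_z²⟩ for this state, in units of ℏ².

For an h orbital, l = 5.
m_l runs from −5 to 5, i.e. {-5, -4, -3, -2, -1, 0, 1, 2, 3, 4, 5}.
⟨L_z²⟩ = ℏ²·l(l+1)/3 = 10ℏ².

⟨L_z²⟩ = 10 ℏ²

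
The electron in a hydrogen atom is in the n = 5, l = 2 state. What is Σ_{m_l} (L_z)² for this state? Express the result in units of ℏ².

Σ(L_z)² = 10 ℏ²

m_l runs from −2 to 2, i.e. {-2, -1, 0, 1, 2}.
Σ m_l² = l(l+1)(2l+1)/3 = 2·3·5/3 = 10.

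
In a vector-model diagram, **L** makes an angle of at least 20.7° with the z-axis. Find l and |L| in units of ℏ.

At minimum angle, m_l = l, so cos θ = l/√(l(l+1)); cos²θ = l/(l+1) = 0.8751.
Solving: l = 7.
Then |L| = ℏ√(7·8) = 2√14 ℏ.

l = 7, |L| = 2√14 ℏ ≈ 7.483ℏ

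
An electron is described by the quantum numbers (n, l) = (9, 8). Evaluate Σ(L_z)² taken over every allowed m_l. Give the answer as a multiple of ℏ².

The allowed m_l values are -8, -7, -6, -5, -4, -3, -2, -1, 0, 1, 2, 3, 4, 5, 6, 7, 8.
Σ m_l² = 2·(1 + 4 + 9 + 16 + 25 + 36 + 49 + 64) = 408.

Σ(L_z)² = 408 ℏ²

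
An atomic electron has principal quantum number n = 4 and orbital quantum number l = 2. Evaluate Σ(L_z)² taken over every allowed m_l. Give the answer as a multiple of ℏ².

m_l runs from −2 to 2, i.e. {-2, -1, 0, 1, 2}.
Summing m² from −2 to 2: Σ m_l² = 10.

Σ(L_z)² = 10 ℏ²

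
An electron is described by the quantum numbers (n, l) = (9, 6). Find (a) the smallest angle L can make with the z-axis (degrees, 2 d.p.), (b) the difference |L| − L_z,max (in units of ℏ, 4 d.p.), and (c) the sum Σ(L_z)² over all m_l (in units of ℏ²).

θ_min ≈ 22.21°; |L|−L_z,max ≈ 0.4807ℏ; Σ(L_z)² = 182 ℏ²

cos θ_min = 6/√42, so θ_min ≈ 22.21°.
|L| − L_z,max = (√42 − 6)ℏ ≈ 0.4807ℏ.
Σ m_l² = 182, so Σ(L_z)² = 182 ℏ².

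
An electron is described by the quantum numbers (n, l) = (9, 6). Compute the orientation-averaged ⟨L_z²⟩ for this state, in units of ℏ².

The allowed m_l values are -6, -5, -4, -3, -2, -1, 0, 1, 2, 3, 4, 5, 6.
Average of L_z² over 13 states: 182/13 ℏ² = 14 ℏ².

⟨L_z²⟩ = 14 ℏ²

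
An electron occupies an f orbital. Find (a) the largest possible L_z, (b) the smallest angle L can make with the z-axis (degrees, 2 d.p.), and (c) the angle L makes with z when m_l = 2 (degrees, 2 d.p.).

L_z,max = 3ℏ; θ_min ≈ 30.00°; θ(m_l=2) ≈ 54.74°

An f state has l = 3.
L_z,max = lℏ = 3ℏ.
cos θ_min = 3/√12, so θ_min ≈ 30.00°.
For m_l = 2: cos θ = 2/√12, θ ≈ 54.74°.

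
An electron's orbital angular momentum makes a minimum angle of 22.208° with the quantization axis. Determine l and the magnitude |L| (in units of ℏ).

At minimum angle, m_l = l, so cos θ = l/√(l(l+1)); cos²θ = l/(l+1) = 0.8571.
l = cos²θ/sin²θ ≈ 6.
Then |L| = ℏ√(6·7) = √42 ℏ.

l = 6, |L| = √42 ℏ ≈ 6.481ℏ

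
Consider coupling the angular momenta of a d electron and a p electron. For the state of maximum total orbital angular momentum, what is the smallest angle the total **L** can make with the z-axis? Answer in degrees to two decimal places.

θ_min ≈ 30.00°

L runs from |2 − 1| = 1 to 2 + 1 = 3.
L ∈ {1, 2, 3}.
The maximum is L = 3, with |L_tot| = ℏ√(3·4) = 2√3 ℏ.
The minimum angle with z is arccos(3/√12) ≈ 30.00°.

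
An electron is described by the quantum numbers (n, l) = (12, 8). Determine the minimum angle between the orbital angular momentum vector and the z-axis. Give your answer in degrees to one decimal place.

θ_min ≈ 19.5°

|L| = √(l(l+1)) ℏ = 6√2 ℏ.
The smallest angle corresponds to the largest L_z, i.e. m_l = l = 8, giving L_z = 8ℏ.
cos θ_min = 8/√72, so θ_min ≈ 19.5°.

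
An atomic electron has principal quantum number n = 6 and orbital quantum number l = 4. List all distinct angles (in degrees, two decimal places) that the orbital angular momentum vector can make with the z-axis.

|L| = √(l(l+1)) ℏ = 2√5 ℏ.
cos θ = m_l/√20 for each m_l ∈ {-4, -3, -2, -1, 0, 1, 2, 3, 4}.

θ ∈ {26.57°, 47.87°, 63.43°, 77.08°, 90.00°, 102.92°, 116.57°, 132.13°, 153.43°}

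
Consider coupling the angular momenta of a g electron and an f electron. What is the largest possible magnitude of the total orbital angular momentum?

L runs from |4 − 3| = 1 to 4 + 3 = 7.
So L can be 1, 2, 3, 4, 5, 6, 7.
The largest magnitude corresponds to L = 7: |L_tot| = ℏ√(7·8) = 2√14 ℏ.

|L_tot|_max = 2√14 ℏ ≈ 7.483ℏ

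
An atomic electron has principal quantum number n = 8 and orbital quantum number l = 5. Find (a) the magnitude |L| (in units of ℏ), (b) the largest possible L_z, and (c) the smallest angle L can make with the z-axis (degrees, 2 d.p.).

|L| = √30 ℏ ≈ 5.477ℏ; L_z,max = 5ℏ; θ_min ≈ 24.09°

|L| = ℏ√(5·6) = √30 ℏ ≈ 5.477ℏ.
L_z,max = lℏ = 5ℏ.
cos θ_min = 5/√30, so θ_min ≈ 24.09°.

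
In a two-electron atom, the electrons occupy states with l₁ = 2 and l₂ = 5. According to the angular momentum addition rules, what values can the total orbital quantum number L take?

Angular momentum addition gives L = |l₁ − l₂|, …, l₁ + l₂.
L ∈ {3, 4, 5, 6, 7}.

L = 3, 4, 5, 6, 7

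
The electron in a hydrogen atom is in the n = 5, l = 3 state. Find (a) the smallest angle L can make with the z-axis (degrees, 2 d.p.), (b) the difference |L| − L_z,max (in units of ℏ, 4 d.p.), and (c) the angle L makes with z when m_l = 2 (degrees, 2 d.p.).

θ_min ≈ 30.00°; |L|−L_z,max ≈ 0.4641ℏ; θ(m_l=2) ≈ 54.74°

cos θ_min = 3/√12, so θ_min ≈ 30.00°.
|L| − L_z,max = (2√3 − 3)ℏ ≈ 0.4641ℏ.
For m_l = 2: cos θ = 2/√12, θ ≈ 54.74°.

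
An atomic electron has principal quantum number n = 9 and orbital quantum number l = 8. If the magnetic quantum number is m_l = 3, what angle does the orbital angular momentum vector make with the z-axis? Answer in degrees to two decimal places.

θ ≈ 69.30°

|L| = √(l(l+1)) ℏ = 6√2 ℏ.
L_z = m_l ℏ = 3ℏ.
cos θ = L_z/|L| = 3/√72, so θ ≈ 69.30°.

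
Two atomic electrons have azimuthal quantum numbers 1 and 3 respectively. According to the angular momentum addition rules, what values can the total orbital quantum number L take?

L runs from |1 − 3| = 2 to 1 + 3 = 4.
So L can be 2, 3, 4.

L = 2, 3, 4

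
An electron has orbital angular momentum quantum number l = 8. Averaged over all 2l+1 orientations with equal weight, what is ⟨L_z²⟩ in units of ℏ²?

m_l ∈ {-8, -7, -6, -5, -4, -3, -2, -1, 0, 1, 2, 3, 4, 5, 6, 7, 8}.
Average of L_z² over 17 states: 408/17 ℏ² = 24 ℏ².

⟨L_z²⟩ = 24 ℏ²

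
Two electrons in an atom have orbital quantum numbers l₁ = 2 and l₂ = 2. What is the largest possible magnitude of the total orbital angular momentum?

By the triangle rule, |l₁ − l₂| ≤ L ≤ l₁ + l₂.
Allowed values: L = 0, 1, 2, 3, 4.
The largest magnitude corresponds to L = 4: |L_tot| = ℏ√(4·5) = 2√5 ℏ.

|L_tot|_max = 2√5 ℏ ≈ 4.472ℏ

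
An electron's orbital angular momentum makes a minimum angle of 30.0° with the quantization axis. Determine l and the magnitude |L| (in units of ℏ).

l = 3, |L| = 2√3 ℏ ≈ 3.464ℏ

cos²θ_min = l/(l+1) = 0.7500.
Solving: l = 3.
Then |L| = ℏ√(3·4) = 2√3 ℏ.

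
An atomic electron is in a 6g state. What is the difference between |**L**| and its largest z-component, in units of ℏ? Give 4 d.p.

|L| − L_z,max ≈ 0.4721ℏ

For 6g, l = 4.
|L| = 2√5 ℏ ≈ 4.4721ℏ, while L_z,max = lℏ = 4ℏ.
The difference is (2√5 − 4)ℏ ≈ 0.4721ℏ.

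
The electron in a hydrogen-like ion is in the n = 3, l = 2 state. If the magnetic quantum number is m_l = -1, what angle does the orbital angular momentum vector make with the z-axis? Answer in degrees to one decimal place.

θ ≈ 114.1°

|L| = ℏ√(l(l+1)) = √6 ℏ.
L_z = m_l ℏ = −1ℏ.
cos θ = L_z/|L| = -1/√6, so θ ≈ 114.1°.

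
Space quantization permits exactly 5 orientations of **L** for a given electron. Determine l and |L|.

2l + 1 = 5 ⇒ l = 2.
|L| = ℏ√(l(l+1)) = ℏ√(2·3) = √6 ℏ.

l = 2, |L| = √6 ℏ ≈ 2.449ℏ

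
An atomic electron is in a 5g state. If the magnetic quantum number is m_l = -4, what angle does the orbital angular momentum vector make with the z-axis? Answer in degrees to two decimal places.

θ ≈ 153.43°

For 5g, l = 4.
|L| = √(l(l+1)) ℏ = 2√5 ℏ.
L_z = m_l ℏ = −4ℏ.
cos θ = L_z/|L| = -4/√20, so θ ≈ 153.43°.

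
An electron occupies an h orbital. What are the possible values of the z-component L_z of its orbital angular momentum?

The letter h corresponds to l = 5.
L_z = m_l ℏ with m_l ranging from −l to +l in integer steps.
For l = 5: m_l ∈ {-5, -4, -3, -2, -1, 0, 1, 2, 3, 4, 5}.

L_z ∈ {−5ℏ, −4ℏ, −3ℏ, −2ℏ, −ℏ, 0, ℏ, 2ℏ, 3ℏ, 4ℏ, 5ℏ}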